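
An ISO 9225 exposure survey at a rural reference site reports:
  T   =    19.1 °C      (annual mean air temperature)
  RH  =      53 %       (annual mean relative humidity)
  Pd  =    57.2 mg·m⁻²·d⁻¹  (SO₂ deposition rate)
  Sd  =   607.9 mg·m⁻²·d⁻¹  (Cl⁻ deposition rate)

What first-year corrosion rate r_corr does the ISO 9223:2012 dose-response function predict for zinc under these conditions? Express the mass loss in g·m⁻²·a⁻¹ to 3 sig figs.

zinc: T>10 °C ⇒ hinge -0.071·(19.1−10) = -0.6461
  Pd branch = 0.0129·Pd^0.44·e^(0.046·RH+f) = 0.4593 μm/a
  Cl⁻ term: 0.0175·607.9^0.57·exp(0.008·53+0.085·19.1) = 5.236
  r_corr = 0.4593 + 5.236 = 5.696 μm/a
Convert to mass loss: 5.696 μm/a × 7.14 g/cm³ = 40.67 g·m⁻²·a⁻¹

r_corr = 40.7 g·m⁻²·a⁻¹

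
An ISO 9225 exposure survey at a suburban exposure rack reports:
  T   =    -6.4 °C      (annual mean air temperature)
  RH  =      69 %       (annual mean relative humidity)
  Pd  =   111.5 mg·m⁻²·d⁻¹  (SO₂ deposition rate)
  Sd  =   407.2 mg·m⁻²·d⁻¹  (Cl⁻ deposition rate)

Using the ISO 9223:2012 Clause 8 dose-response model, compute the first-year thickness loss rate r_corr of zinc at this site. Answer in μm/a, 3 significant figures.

zinc: T≤10 °C ⇒ hinge +0.038·(-6.4−10) = -0.6232
  Pd branch = 0.0129·Pd^0.44·e^(0.046·RH+f) = 1.316 μm/a
  Cl⁻ term: 0.0175·407.2^0.57·exp(0.008·69+0.085·-6.4) = 0.5421
  sum: 1.316 + 0.5421 → r_corr = 1.858 μm/a

r_corr = 1.86 μm/a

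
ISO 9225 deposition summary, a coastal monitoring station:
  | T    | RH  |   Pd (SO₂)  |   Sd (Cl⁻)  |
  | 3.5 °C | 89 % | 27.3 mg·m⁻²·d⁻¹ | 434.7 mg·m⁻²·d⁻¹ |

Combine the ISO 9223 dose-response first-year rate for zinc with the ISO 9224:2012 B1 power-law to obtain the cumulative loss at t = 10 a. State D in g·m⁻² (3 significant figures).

zinc: f(T) = +0.038·(T−10) [T≤10 °C] = -0.2470
  sulphur-dioxide contribution → 2.59 μm/a
  chloride contribution → 1.532 μm/a
  total first-year rate 4.121 μm/a
ISO 9224: D(t) = r_corr · t^b with b = 0.813 (zinc, B1)
  D(10) = 4.121 × 10^0.813 = 4.121 × 6.501 = 26.79 μm
  Mass loss = 26.79 μm × 7.14 g/cm³ = 191.3 g·m⁻²

D(10) = 191 g·m⁻²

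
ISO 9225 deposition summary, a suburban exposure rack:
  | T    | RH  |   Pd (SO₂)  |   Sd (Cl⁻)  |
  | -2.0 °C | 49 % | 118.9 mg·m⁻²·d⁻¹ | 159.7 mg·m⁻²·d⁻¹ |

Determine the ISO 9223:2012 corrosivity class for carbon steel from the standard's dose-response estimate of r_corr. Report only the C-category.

C2

carbon steel: temperature factor f = +0.150·(-12.0) = -1.8000
  SO₂ term: 1.77·118.9^0.52·exp(0.02·49-1.8000) = 9.353
  Sd branch = 0.102·Sd^0.62·e^(0.033·RH+0.04·T) = 11.02 μm/a
  sum: 9.353 + 11.02 → r_corr = 20.37 μm/a
Category bounds: 1.3…25 μm/a bracket r_corr ⇒ C2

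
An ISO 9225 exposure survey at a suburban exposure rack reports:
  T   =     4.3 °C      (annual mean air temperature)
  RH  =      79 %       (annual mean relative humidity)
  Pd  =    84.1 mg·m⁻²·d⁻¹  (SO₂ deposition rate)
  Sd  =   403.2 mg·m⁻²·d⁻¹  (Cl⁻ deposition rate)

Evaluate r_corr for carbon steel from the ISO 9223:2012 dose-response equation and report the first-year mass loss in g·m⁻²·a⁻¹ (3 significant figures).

carbon steel: T≤10 °C ⇒ hinge +0.150·(4.3−10) = -0.8550
  sulphur-dioxide contribution → 36.62 μm/a
  chloride contribution → 67.75 μm/a
  ⇒ r_corr(carbon steel) = 104.4 μm/a
Convert to mass loss: 104.4 μm/a × 7.85 g/cm³ = 819.3 g·m⁻²·a⁻¹

r_corr = 819 g·m⁻²·a⁻¹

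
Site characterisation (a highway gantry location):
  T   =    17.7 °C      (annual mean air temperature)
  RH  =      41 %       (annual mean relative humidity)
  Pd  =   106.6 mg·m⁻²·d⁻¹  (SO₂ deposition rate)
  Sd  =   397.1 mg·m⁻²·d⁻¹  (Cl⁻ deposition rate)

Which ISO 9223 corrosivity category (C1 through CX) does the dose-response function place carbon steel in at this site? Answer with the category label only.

C4

carbon steel: temperature factor f = -0.054·(7.7) = -0.4158
  sulphur-dioxide contribution → 30.06 μm/a
  chloride contribution → 32.73 μm/a
  ⇒ r_corr(carbon steel) = 62.79 μm/a
ISO 9223 Table 2 (carbon steel): 50 < 62.8 ≤ 80 μm/a ⇒ C4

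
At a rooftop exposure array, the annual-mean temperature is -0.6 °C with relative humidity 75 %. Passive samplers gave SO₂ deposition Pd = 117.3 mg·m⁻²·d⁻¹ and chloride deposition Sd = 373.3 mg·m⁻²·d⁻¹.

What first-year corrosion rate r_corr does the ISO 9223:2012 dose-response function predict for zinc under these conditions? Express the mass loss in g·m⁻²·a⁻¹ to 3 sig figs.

r_corr = 22.1 g·m⁻²·a⁻¹

zinc: f(T) = +0.038·(T−10) [T≤10 °C] = -0.4028
  sulphur-dioxide contribution → 2.21 μm/a
  chloride contribution → 0.8862 μm/a
  ⇒ r_corr(zinc) = 3.097 μm/a
Convert to mass loss: 3.097 μm/a × 7.14 g/cm³ = 22.11 g·m⁻²·a⁻¹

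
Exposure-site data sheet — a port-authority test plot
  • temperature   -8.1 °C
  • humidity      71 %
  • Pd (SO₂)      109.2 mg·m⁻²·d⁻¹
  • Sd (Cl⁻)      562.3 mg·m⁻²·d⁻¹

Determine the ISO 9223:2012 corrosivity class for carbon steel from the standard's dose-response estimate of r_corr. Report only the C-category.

carbon steel: temperature factor f = +0.150·(-18.1) = -2.7150
  Pd branch = 1.77·Pd^0.52·e^(0.02·RH+f) = 5.565 μm/a
  Cl⁻ term: 0.102·562.3^0.62·exp(0.033·71+0.04·-8.1) = 38.94
  r_corr = 5.565 + 38.94 = 44.51 μm/a
44.5 μm/a falls in (25, 50] for carbon steel → category C3

C3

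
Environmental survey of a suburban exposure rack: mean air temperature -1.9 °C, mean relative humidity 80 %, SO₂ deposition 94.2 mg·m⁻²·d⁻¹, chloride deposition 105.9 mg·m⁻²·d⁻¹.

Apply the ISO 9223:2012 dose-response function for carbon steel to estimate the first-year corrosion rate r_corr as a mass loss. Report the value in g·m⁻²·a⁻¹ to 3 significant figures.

carbon steel: f(T) = +0.150·(T−10) [T≤10 °C] = -1.7850
  SO₂ term: 1.77·94.2^0.52·exp(0.02·80-1.7850) = 15.64
  Sd branch = 0.102·Sd^0.62·e^(0.033·RH+0.04·T) = 23.85 μm/a
  sum: 15.64 + 23.85 → r_corr = 39.49 μm/a
Convert to mass loss: 39.49 μm/a × 7.85 g/cm³ = 310 g·m⁻²·a⁻¹

r_corr = 310 g·m⁻²·a⁻¹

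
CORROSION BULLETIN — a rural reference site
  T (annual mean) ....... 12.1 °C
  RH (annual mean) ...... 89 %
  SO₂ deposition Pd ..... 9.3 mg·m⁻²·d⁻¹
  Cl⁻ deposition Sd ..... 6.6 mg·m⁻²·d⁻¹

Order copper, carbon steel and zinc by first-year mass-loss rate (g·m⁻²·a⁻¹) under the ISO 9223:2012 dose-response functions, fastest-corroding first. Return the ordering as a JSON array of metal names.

copper: f(T) = -0.080·(T−10) [T>10 °C] = -0.1680
  sulphur-dioxide contribution → 1.526 μm/a
  chloride contribution → 0.7603 μm/a
  total first-year rate 2.286 μm/a
  mass loss = 2.286 μm/a × 8.96 g/cm³ = 20.49 g·m⁻²·a⁻¹
carbon steel: f(T) = -0.054·(T−10) [T>10 °C] = -0.1134
  sulphur-dioxide contribution → 29.88 μm/a
  chloride contribution → 10.06 μm/a
  total first-year rate 39.94 μm/a
  mass loss = 39.94 μm/a × 7.85 g/cm³ = 313.5 g·m⁻²·a⁻¹
zinc: f(T) = -0.071·(T−10) [T>10 °C] = -0.1491
  sulphur-dioxide contribution → 1.778 μm/a
  chloride contribution → 0.2925 μm/a
  ⇒ r_corr(zinc) = 2.071 μm/a
  mass loss = 2.071 μm/a × 7.14 g/cm³ = 14.78 g·m⁻²·a⁻¹
Ordering by g·m⁻²·a⁻¹: carbon steel (313) > copper (20.5) > zinc (14.8)

["carbon steel", "copper", "zinc"]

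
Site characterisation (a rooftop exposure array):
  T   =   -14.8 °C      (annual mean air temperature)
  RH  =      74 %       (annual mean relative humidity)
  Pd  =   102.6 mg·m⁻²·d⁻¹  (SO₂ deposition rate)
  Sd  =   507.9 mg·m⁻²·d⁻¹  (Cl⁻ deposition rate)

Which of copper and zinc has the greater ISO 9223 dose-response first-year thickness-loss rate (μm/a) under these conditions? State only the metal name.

copper: f(T) = +0.126·(T−10) [T≤10 °C] = -3.1248
  sulphur-dioxide contribution → 0.06113 μm/a
  chloride contribution → 0.3831 μm/a
  ⇒ r_corr(copper) = 0.4442 μm/a
zinc: f(T) = +0.038·(T−10) [T≤10 °C] = -0.9424
  sulphur-dioxide contribution → 1.16 μm/a
  chloride contribution → 0.3134 μm/a
  ⇒ r_corr(zinc) = 1.474 μm/a
Ordering by μm/a: zinc (1.47) > copper (0.444)

zinc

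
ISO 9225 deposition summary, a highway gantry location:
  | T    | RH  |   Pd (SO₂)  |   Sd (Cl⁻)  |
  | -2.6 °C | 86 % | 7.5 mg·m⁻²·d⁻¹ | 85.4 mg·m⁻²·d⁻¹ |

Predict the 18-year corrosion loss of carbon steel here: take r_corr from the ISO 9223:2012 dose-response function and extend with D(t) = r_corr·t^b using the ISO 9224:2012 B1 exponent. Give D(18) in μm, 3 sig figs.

D(18) = 132 μm

carbon steel: temperature factor f = +0.150·(-12.6) = -1.8900
  SO₂ term: 1.77·7.5^0.52·exp(0.02·86-1.8900) = 4.258
  Sd branch = 0.102·Sd^0.62·e^(0.033·RH+0.04·T) = 24.74 μm/a
  r_corr = 4.258 + 24.74 = 29 μm/a
ISO 9224: D(t) = r_corr · t^b with b = 0.523 (carbon steel, B1)
  D(18) = 29 × 18^0.523 = 29 × 4.534 = 131.5 μm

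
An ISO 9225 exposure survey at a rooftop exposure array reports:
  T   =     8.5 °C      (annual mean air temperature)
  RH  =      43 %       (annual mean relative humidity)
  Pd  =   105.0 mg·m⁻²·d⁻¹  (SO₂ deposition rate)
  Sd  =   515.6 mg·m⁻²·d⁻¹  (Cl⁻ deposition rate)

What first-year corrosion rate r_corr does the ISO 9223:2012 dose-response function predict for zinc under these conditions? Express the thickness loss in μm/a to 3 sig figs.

r_corr = 2.47 μm/a

zinc: f(T) = +0.038·(T−10) [T≤10 °C] = -0.0570
  sulphur-dioxide contribution → 0.6826 μm/a
  chloride contribution → 1.787 μm/a
  total first-year rate 2.47 μm/a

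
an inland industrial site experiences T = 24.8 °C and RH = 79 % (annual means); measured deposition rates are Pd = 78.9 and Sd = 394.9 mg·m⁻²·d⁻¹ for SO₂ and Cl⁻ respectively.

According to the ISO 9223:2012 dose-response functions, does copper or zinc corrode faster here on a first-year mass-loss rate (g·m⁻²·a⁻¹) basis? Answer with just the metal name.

zinc

copper: T>10 °C ⇒ hinge -0.080·(24.8−10) = -1.1840
  SO₂ term: 0.0053·78.9^0.26·exp(0.059·79-1.1840) = 0.534
  Cl⁻ term: 0.01025·394.9^0.27·exp(0.036·79+0.049·24.8) = 2.983
  r_corr = 0.534 + 2.983 = 3.517 μm/a
  mass loss = 3.517 μm/a × 8.96 g/cm³ = 31.51 g·m⁻²·a⁻¹
zinc: f(T) = -0.071·(T−10) [T>10 °C] = -1.0508
  SO₂ term: 0.0129·78.9^0.44·exp(0.046·79-1.0508) = 1.167
  Sd branch = 0.0175·Sd^0.57·e^(0.008·RH+0.085·T) = 8.185 μm/a
  r_corr = 1.167 + 8.185 = 9.352 μm/a
  mass loss = 9.352 μm/a × 7.14 g/cm³ = 66.77 g·m⁻²·a⁻¹
Ordering by g·m⁻²·a⁻¹: zinc (66.8) > copper (31.5)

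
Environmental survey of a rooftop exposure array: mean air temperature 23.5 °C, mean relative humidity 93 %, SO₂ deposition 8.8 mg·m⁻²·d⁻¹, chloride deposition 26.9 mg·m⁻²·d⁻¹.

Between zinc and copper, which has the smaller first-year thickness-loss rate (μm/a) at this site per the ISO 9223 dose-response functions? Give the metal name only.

zinc: T>10 °C ⇒ hinge -0.071·(23.5−10) = -0.9585
  sulphur-dioxide contribution → 0.9285 μm/a
  chloride contribution → 1.773 μm/a
  total first-year rate 2.701 μm/a
copper: f(T) = -0.080·(T−10) [T>10 °C] = -1.0800
  sulphur-dioxide contribution → 0.7652 μm/a
  chloride contribution → 2.243 μm/a
  total first-year rate 3.008 μm/a
Ordering by μm/a: copper (3.01) > zinc (2.7)

zinc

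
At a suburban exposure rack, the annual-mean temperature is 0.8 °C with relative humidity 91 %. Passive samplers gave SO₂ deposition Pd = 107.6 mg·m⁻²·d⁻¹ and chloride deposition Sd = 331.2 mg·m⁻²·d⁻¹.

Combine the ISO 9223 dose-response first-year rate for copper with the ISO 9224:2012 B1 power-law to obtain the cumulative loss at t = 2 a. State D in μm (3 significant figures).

copper: T≤10 °C ⇒ hinge +0.126·(0.8−10) = -1.1592
  SO₂ term: 0.0053·107.6^0.26·exp(0.059·91-1.1592) = 1.205
  Sd branch = 0.01025·Sd^0.27·e^(0.036·RH+0.049·T) = 1.352 μm/a
  r_corr = 1.205 + 1.352 = 2.556 μm/a
Power-law: D(2) = r_corr · 2^0.667
  D(2) = 2.556 × 2^0.667 = 2.556 × 1.588 = 4.059 μm

D(2) = 4.06 μm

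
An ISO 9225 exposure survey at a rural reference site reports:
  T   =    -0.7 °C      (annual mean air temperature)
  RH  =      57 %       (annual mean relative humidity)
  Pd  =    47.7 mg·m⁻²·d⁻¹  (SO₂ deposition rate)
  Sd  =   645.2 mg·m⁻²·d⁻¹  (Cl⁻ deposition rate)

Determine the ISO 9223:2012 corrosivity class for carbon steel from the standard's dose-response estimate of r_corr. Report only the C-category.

carbon steel: f(T) = +0.150·(T−10) [T≤10 °C] = -1.6050
  SO₂ term: 1.77·47.7^0.52·exp(0.02·57-1.6050) = 8.296
  Sd branch = 0.102·Sd^0.62·e^(0.033·RH+0.04·T) = 35.92 μm/a
  r_corr = 8.296 + 35.92 = 44.22 μm/a
Category bounds: 25…50 μm/a bracket r_corr ⇒ C3

C3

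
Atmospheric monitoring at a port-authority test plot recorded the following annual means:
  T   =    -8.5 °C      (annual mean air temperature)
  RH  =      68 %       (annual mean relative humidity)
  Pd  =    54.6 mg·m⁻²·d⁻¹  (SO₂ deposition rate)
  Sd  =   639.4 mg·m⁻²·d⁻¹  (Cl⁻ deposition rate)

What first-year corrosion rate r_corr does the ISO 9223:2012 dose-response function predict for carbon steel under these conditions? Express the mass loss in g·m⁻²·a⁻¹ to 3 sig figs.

r_corr = 322 g·m⁻²·a⁻¹

carbon steel: f(T) = +0.150·(T−10) [T≤10 °C] = -2.7750
  SO₂ term: 1.77·54.6^0.52·exp(0.02·68-2.7750) = 3.442
  Cl⁻ term: 0.102·639.4^0.62·exp(0.033·68+0.04·-8.5) = 37.59
  sum: 3.442 + 37.59 → r_corr = 41.03 μm/a
Convert to mass loss: 41.03 μm/a × 7.85 g/cm³ = 322.1 g·m⁻²·a⁻¹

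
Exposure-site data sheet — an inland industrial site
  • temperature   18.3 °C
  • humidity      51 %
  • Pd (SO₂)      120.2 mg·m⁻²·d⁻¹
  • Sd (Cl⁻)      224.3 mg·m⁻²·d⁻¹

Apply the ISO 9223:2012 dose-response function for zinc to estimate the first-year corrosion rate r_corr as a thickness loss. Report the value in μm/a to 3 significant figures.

zinc: temperature factor f = -0.071·(8.3) = -0.5893
  Pd branch = 0.0129·Pd^0.44·e^(0.046·RH+f) = 0.6147 μm/a
  Cl⁻ term: 0.0175·224.3^0.57·exp(0.008·51+0.085·18.3) = 2.727
  r_corr = 0.6147 + 2.727 = 3.342 μm/a

r_corr = 3.34 μm/a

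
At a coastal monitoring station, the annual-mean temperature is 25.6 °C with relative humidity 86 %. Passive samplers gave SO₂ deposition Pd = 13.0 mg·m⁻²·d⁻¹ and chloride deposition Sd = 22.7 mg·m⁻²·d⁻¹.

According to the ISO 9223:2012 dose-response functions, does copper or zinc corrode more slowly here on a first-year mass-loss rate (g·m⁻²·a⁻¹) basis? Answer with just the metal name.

zinc

copper: T>10 °C ⇒ hinge -0.080·(25.6−10) = -1.2480
  SO₂ term: 0.0053·13.0^0.26·exp(0.059·86-1.2480) = 0.4737
  Sd branch = 0.01025·Sd^0.27·e^(0.036·RH+0.049·T) = 1.846 μm/a
  sum: 0.4737 + 1.846 → r_corr = 2.32 μm/a
  mass loss = 2.32 μm/a × 8.96 g/cm³ = 20.78 g·m⁻²·a⁻¹
zinc: f(T) = -0.071·(T−10) [T>10 °C] = -1.1076
  SO₂ term: 0.0129·13.0^0.44·exp(0.046·86-1.1076) = 0.6883
  Cl⁻ term: 0.0175·22.7^0.57·exp(0.008·86+0.085·25.6) = 1.819
  sum: 0.6883 + 1.819 → r_corr = 2.507 μm/a
  mass loss = 2.507 μm/a × 7.14 g/cm³ = 17.9 g·m⁻²·a⁻¹
Ordering by g·m⁻²·a⁻¹: copper (20.8) > zinc (17.9)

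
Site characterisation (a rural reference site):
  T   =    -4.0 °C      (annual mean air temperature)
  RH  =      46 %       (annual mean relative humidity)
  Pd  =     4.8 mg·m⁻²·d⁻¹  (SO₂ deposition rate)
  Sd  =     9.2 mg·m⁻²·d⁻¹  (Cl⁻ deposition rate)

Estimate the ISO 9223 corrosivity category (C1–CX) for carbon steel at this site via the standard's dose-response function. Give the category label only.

C2

carbon steel: f(T) = +0.150·(T−10) [T≤10 °C] = -2.1000
  sulphur-dioxide contribution → 1.23 μm/a
  chloride contribution → 1.57 μm/a
  ⇒ r_corr(carbon steel) = 2.8 μm/a
2.8 μm/a falls in (1.3, 25] for carbon steel → category C2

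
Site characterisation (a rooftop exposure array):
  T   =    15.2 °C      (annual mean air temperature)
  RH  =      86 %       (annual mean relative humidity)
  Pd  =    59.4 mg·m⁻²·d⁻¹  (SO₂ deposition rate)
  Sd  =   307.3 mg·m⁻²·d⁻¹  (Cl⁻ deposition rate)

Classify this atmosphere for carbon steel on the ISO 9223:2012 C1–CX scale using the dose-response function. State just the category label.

carbon steel: T>10 °C ⇒ hinge -0.054·(15.2−10) = -0.2808
  SO₂ term: 1.77·59.4^0.52·exp(0.02·86-0.2808) = 62.43
  Cl⁻ term: 0.102·307.3^0.62·exp(0.033·86+0.04·15.2) = 111.5
  r_corr = 62.43 + 111.5 = 174 μm/a
Category bounds: 80…200 μm/a bracket r_corr ⇒ C5

C5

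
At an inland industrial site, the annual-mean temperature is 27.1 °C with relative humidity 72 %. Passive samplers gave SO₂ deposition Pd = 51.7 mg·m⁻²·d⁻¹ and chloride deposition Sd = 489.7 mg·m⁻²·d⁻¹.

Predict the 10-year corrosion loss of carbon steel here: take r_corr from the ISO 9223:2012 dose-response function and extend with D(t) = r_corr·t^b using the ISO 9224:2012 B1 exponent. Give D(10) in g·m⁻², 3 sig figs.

D(10) = 4.56e+03 g·m⁻²

carbon steel: temperature factor f = -0.054·(17.1) = -0.9234
  SO₂ term: 1.77·51.7^0.52·exp(0.02·72-0.9234) = 23.09
  Cl⁻ term: 0.102·489.7^0.62·exp(0.033·72+0.04·27.1) = 151
  sum: 23.09 + 151 → r_corr = 174.1 μm/a
Long-term exponent b (ISO 9224 Table 2, B1) = 0.523
  D(10) = 174.1 × 10^0.523 = 174.1 × 3.334 = 580.5 μm
  Mass loss = 580.5 μm × 7.85 g/cm³ = 4557 g·m⁻²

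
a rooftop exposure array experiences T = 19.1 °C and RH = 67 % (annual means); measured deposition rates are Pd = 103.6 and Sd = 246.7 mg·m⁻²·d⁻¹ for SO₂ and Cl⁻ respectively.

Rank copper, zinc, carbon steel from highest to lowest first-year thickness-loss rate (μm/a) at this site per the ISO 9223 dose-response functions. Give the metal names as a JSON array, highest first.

copper: f(T) = -0.080·(T−10) [T>10 °C] = -0.7280
  Pd branch = 0.0053·Pd^0.26·e^(0.059·RH+f) = 0.4455 μm/a
  Cl⁻ term: 0.01025·246.7^0.27·exp(0.036·67+0.049·19.1) = 1.29
  sum: 0.4455 + 1.29 → r_corr = 1.736 μm/a
zinc: T>10 °C ⇒ hinge -0.071·(19.1−10) = -0.6461
  SO₂ term: 0.0129·103.6^0.44·exp(0.046·67-0.6461) = 1.136
  Sd branch = 0.0175·Sd^0.57·e^(0.008·RH+0.085·T) = 3.503 μm/a
  sum: 1.136 + 3.503 → r_corr = 4.639 μm/a
carbon steel: temperature factor f = -0.054·(9.1) = -0.4914
  Pd branch = 1.77·Pd^0.52·e^(0.02·RH+f) = 46.19 μm/a
  Cl⁻ term: 0.102·246.7^0.62·exp(0.033·67+0.04·19.1) = 60.78
  sum: 46.19 + 60.78 → r_corr = 107 μm/a
Ordering by μm/a: carbon steel (107) > zinc (4.64) > copper (1.74)

["carbon steel", "zinc", "copper"]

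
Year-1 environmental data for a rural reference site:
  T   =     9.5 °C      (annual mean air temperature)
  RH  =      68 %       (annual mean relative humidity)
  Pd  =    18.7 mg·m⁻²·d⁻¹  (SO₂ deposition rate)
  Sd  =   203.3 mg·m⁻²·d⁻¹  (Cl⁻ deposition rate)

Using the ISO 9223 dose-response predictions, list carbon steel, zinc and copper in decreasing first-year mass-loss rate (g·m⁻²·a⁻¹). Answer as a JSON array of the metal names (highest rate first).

["carbon steel", "zinc", "copper"]

carbon steel: T≤10 °C ⇒ hinge +0.150·(9.5−10) = -0.0750
  SO₂ term: 1.77·18.7^0.52·exp(0.02·68-0.0750) = 29.34
  Sd branch = 0.102·Sd^0.62·e^(0.033·RH+0.04·T) = 37.95 μm/a
  r_corr = 29.34 + 37.95 = 67.29 μm/a
  mass loss = 67.29 μm/a × 7.85 g/cm³ = 528.2 g·m⁻²·a⁻¹
zinc: temperature factor f = +0.038·(-0.5) = -0.0190
  SO₂ term: 0.0129·18.7^0.44·exp(0.046·68-0.0190) = 1.048
  Sd branch = 0.0175·Sd^0.57·e^(0.008·RH+0.085·T) = 1.398 μm/a
  sum: 1.048 + 1.398 → r_corr = 2.447 μm/a
  mass loss = 2.447 μm/a × 7.14 g/cm³ = 17.47 g·m⁻²·a⁻¹
copper: f(T) = +0.126·(T−10) [T≤10 °C] = -0.0630
  Pd branch = 0.0053·Pd^0.26·e^(0.059·RH+f) = 0.5888 μm/a
  Sd branch = 0.01025·Sd^0.27·e^(0.036·RH+0.049·T) = 0.7929 μm/a
  sum: 0.5888 + 0.7929 → r_corr = 1.382 μm/a
  mass loss = 1.382 μm/a × 8.96 g/cm³ = 12.38 g·m⁻²·a⁻¹
Ordering by g·m⁻²·a⁻¹: carbon steel (528) > zinc (17.5) > copper (12.4)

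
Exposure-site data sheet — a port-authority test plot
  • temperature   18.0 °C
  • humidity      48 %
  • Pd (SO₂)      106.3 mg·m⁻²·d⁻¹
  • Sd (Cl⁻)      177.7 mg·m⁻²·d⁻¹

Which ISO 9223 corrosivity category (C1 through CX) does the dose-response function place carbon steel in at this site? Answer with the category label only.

carbon steel: temperature factor f = -0.054·(8.0) = -0.4320
  sulphur-dioxide contribution → 33.97 μm/a
  chloride contribution → 25.35 μm/a
  ⇒ r_corr(carbon steel) = 59.32 μm/a
ISO 9223 Table 2 (carbon steel): 50 < 59.3 ≤ 80 μm/a ⇒ C4

C4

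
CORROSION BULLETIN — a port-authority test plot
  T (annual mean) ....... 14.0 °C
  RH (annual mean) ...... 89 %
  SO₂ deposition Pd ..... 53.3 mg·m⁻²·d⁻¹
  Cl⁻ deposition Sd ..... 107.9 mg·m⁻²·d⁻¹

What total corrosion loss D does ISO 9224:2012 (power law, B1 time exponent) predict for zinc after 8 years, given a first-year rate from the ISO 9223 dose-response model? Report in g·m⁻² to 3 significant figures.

zinc: temperature factor f = -0.071·(4.0) = -0.2840
  sulphur-dioxide contribution → 3.35 μm/a
  chloride contribution → 1.69 μm/a
  total first-year rate 5.04 μm/a
Long-term exponent b (ISO 9224 Table 2, B1) = 0.813
  D(8) = 5.04 × 8^0.813 = 5.04 × 5.423 = 27.33 μm
  Mass loss = 27.33 μm × 7.14 g/cm³ = 195.1 g·m⁻²

D(8) = 195 g·m⁻²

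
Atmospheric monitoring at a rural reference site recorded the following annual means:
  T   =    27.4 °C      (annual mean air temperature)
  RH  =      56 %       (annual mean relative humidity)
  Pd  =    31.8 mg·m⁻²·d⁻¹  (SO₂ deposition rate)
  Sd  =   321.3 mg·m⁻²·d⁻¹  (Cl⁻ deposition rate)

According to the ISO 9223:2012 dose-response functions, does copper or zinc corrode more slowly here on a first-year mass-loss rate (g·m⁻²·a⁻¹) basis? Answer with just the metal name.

copper: temperature factor f = -0.080·(17.4) = -1.3920
  SO₂ term: 0.0053·31.8^0.26·exp(0.059·56-1.3920) = 0.08816
  Cl⁻ term: 0.01025·321.3^0.27·exp(0.036·56+0.049·27.4) = 1.4
  r_corr = 0.08816 + 1.4 = 1.488 μm/a
  mass loss = 1.488 μm/a × 8.96 g/cm³ = 13.34 g·m⁻²·a⁻¹
zinc: f(T) = -0.071·(T−10) [T>10 °C] = -1.2354
  Pd branch = 0.0129·Pd^0.44·e^(0.046·RH+f) = 0.2259 μm/a
  Sd branch = 0.0175·Sd^0.57·e^(0.008·RH+0.085·T) = 7.551 μm/a
  sum: 0.2259 + 7.551 → r_corr = 7.777 μm/a
  mass loss = 7.777 μm/a × 7.14 g/cm³ = 55.53 g·m⁻²·a⁻¹
Ordering by g·m⁻²·a⁻¹: zinc (55.5) > copper (13.3)

copper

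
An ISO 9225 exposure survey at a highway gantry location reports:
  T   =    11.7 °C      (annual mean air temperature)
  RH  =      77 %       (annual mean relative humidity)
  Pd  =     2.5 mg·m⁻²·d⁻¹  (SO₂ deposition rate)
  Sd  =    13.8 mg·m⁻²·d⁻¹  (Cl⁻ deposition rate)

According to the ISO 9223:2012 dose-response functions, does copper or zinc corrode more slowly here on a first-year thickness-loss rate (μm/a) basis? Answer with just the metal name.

zinc

copper: temperature factor f = -0.080·(1.7) = -0.1360
  SO₂ term: 0.0053·2.5^0.26·exp(0.059·77-0.1360) = 0.5517
  Cl⁻ term: 0.01025·13.8^0.27·exp(0.036·77+0.049·11.7) = 0.5907
  r_corr = 0.5517 + 0.5907 = 1.142 μm/a
zinc: T>10 °C ⇒ hinge -0.071·(11.7−10) = -0.1207
  SO₂ term: 0.0129·2.5^0.44·exp(0.046·77-0.1207) = 0.5909
  Cl⁻ term: 0.0175·13.8^0.57·exp(0.008·77+0.085·11.7) = 0.391
  sum: 0.5909 + 0.391 → r_corr = 0.9819 μm/a
Ordering by μm/a: copper (1.14) > zinc (0.982)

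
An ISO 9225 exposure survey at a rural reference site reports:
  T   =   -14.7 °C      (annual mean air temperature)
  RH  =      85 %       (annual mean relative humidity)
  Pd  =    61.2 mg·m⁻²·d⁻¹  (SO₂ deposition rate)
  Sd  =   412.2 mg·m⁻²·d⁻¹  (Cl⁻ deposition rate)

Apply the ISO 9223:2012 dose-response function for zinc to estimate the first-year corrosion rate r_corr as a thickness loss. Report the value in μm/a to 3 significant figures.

zinc: T≤10 °C ⇒ hinge +0.038·(-14.7−10) = -0.9386
  Pd branch = 0.0129·Pd^0.44·e^(0.046·RH+f) = 1.539 μm/a
  Sd branch = 0.0175·Sd^0.57·e^(0.008·RH+0.085·T) = 0.3064 μm/a
  r_corr = 1.539 + 0.3064 = 1.845 μm/a

r_corr = 1.85 μm/a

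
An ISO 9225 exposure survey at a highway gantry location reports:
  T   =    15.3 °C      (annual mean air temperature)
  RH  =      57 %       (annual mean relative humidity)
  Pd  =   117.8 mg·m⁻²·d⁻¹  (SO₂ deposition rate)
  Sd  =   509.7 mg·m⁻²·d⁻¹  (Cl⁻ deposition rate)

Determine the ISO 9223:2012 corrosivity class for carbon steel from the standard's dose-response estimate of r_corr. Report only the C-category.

C5

carbon steel: T>10 °C ⇒ hinge -0.054·(15.3−10) = -0.2862
  SO₂ term: 1.77·117.8^0.52·exp(0.02·57-0.2862) = 49.63
  Sd branch = 0.102·Sd^0.62·e^(0.033·RH+0.04·T) = 58.86 μm/a
  r_corr = 49.63 + 58.86 = 108.5 μm/a
ISO 9223 Table 2 (carbon steel): 80 < 108 ≤ 200 μm/a ⇒ C5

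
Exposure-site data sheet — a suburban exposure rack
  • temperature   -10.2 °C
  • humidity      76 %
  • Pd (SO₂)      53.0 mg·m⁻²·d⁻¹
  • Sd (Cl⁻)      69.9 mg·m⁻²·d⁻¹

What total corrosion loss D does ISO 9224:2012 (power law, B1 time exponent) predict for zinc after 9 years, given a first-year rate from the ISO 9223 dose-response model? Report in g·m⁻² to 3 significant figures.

D(9) = 54.7 g·m⁻²

zinc: temperature factor f = +0.038·(-20.2) = -0.7676
  sulphur-dioxide contribution → 1.133 μm/a
  chloride contribution → 0.152 μm/a
  total first-year rate 1.285 μm/a
Long-term exponent b (ISO 9224 Table 2, B1) = 0.813
  D(9) = 1.285 × 9^0.813 = 1.285 × 5.968 = 7.668 μm
  Mass loss = 7.668 μm × 7.14 g/cm³ = 54.75 g·m⁻²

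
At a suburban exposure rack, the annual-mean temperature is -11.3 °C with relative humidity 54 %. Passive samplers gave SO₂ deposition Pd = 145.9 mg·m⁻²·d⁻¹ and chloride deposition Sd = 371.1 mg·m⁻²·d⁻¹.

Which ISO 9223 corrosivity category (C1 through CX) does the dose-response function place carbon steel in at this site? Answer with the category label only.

carbon steel: T≤10 °C ⇒ hinge +0.150·(-11.3−10) = -3.1950
  SO₂ term: 1.77·145.9^0.52·exp(0.02·54-3.1950) = 2.849
  Cl⁻ term: 0.102·371.1^0.62·exp(0.033·54+0.04·-11.3) = 15.11
  r_corr = 2.849 + 15.11 = 17.96 μm/a
Category bounds: 1.3…25 μm/a bracket r_corr ⇒ C2

C2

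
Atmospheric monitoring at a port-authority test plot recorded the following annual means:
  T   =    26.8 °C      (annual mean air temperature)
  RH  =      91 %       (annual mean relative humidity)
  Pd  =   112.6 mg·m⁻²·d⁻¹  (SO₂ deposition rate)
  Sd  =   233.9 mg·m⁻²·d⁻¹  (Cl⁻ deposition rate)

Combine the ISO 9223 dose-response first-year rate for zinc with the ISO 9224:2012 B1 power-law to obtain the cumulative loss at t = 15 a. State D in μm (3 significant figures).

D(15) = 90.2 μm

zinc: f(T) = -0.071·(T−10) [T>10 °C] = -1.1928
  Pd branch = 0.0129·Pd^0.44·e^(0.046·RH+f) = 2.057 μm/a
  Cl⁻ term: 0.0175·233.9^0.57·exp(0.008·91+0.085·26.8) = 7.923
  r_corr = 2.057 + 7.923 = 9.98 μm/a
Power-law: D(15) = r_corr · 15^0.813
  D(15) = 9.98 × 15^0.813 = 9.98 × 9.04 = 90.21 μm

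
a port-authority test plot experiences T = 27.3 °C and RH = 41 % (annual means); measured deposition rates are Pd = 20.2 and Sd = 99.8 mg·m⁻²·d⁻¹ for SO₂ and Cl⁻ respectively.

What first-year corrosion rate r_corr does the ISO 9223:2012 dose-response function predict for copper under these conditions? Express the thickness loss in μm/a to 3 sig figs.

r_corr = 0.625 μm/a

copper: temperature factor f = -0.080·(17.3) = -1.3840
  SO₂ term: 0.0053·20.2^0.26·exp(0.059·41-1.3840) = 0.0326
  Sd branch = 0.01025·Sd^0.27·e^(0.036·RH+0.049·T) = 0.5922 μm/a
  sum: 0.0326 + 0.5922 → r_corr = 0.6248 μm/a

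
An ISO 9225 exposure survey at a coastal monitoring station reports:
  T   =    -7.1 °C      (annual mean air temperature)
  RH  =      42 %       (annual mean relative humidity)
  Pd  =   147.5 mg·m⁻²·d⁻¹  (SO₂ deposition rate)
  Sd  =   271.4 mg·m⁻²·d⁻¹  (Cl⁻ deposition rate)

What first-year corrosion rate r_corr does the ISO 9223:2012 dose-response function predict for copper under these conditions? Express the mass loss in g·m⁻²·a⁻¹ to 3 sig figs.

copper: f(T) = +0.126·(T−10) [T≤10 °C] = -2.1546
  Pd branch = 0.0053·Pd^0.26·e^(0.059·RH+f) = 0.02683 μm/a
  Cl⁻ term: 0.01025·271.4^0.27·exp(0.036·42+0.049·-7.1) = 0.1491
  sum: 0.02683 + 0.1491 → r_corr = 0.1759 μm/a
Convert to mass loss: 0.1759 μm/a × 8.96 g/cm³ = 1.576 g·m⁻²·a⁻¹

r_corr = 1.58 g·m⁻²·a⁻¹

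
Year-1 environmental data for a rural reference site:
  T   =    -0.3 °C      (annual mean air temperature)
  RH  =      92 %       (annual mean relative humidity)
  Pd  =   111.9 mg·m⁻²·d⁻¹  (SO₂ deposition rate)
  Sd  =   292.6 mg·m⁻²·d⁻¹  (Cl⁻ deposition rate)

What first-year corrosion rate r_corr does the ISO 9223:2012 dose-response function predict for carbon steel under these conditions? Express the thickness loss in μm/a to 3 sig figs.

r_corr = 98.6 μm/a

carbon steel: T≤10 °C ⇒ hinge +0.150·(-0.3−10) = -1.5450
  Pd branch = 1.77·Pd^0.52·e^(0.02·RH+f) = 27.64 μm/a
  Sd branch = 0.102·Sd^0.62·e^(0.033·RH+0.04·T) = 70.96 μm/a
  r_corr = 27.64 + 70.96 = 98.59 μm/a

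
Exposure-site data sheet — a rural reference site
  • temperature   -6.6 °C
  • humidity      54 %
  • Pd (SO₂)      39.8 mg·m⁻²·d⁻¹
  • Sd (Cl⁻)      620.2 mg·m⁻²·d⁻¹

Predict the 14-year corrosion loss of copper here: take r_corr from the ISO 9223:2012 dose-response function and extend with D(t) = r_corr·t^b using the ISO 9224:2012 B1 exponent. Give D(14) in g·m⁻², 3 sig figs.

D(14) = 17.5 g·m⁻²

copper: f(T) = +0.126·(T−10) [T≤10 °C] = -2.0916
  sulphur-dioxide contribution → 0.04126 μm/a
  chloride contribution → 0.2941 μm/a
  ⇒ r_corr(copper) = 0.3354 μm/a
ISO 9224: D(t) = r_corr · t^b with b = 0.667 (copper, B1)
  D(14) = 0.3354 × 14^0.667 = 0.3354 × 5.814 = 1.95 μm
  Mass loss = 1.95 μm × 8.96 g/cm³ = 17.47 g·m⁻²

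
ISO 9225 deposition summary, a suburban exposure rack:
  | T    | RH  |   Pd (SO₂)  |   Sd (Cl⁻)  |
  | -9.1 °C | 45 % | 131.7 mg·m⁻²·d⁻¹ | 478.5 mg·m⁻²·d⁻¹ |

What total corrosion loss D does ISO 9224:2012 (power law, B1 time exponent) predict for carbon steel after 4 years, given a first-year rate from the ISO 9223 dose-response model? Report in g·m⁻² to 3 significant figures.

carbon steel: temperature factor f = +0.150·(-19.1) = -2.8650
  sulphur-dioxide contribution → 3.139 μm/a
  chloride contribution → 14.35 μm/a
  total first-year rate 17.49 μm/a
ISO 9224: D(t) = r_corr · t^b with b = 0.523 (carbon steel, B1)
  D(4) = 17.49 × 4^0.523 = 17.49 × 2.065 = 36.12 μm
  Mass loss = 36.12 μm × 7.85 g/cm³ = 283.5 g·m⁻²

D(4) = 284 g·m⁻²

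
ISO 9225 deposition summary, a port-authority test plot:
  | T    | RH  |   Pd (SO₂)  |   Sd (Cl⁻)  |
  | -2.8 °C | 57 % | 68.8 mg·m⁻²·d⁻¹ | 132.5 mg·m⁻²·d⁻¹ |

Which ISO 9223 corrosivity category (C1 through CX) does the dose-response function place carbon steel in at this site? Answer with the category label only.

C2

carbon steel: T≤10 °C ⇒ hinge +0.150·(-2.8−10) = -1.9200
  SO₂ term: 1.77·68.8^0.52·exp(0.02·57-1.9200) = 7.324
  Sd branch = 0.102·Sd^0.62·e^(0.033·RH+0.04·T) = 12.38 μm/a
  r_corr = 7.324 + 12.38 = 19.7 μm/a
Category bounds: 1.3…25 μm/a bracket r_corr ⇒ C2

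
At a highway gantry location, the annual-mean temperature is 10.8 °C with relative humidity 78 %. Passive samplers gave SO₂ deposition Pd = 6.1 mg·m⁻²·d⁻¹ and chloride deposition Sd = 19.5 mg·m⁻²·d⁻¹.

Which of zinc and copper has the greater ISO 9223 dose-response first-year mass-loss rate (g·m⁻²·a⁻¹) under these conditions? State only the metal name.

zinc: T>10 °C ⇒ hinge -0.071·(10.8−10) = -0.0568
  SO₂ term: 0.0129·6.1^0.44·exp(0.046·78-0.0568) = 0.9766
  Cl⁻ term: 0.0175·19.5^0.57·exp(0.008·78+0.085·10.8) = 0.4447
  r_corr = 0.9766 + 0.4447 = 1.421 μm/a
  mass loss = 1.421 μm/a × 7.14 g/cm³ = 10.15 g·m⁻²·a⁻¹
copper: f(T) = -0.080·(T−10) [T>10 °C] = -0.0640
  SO₂ term: 0.0053·6.1^0.26·exp(0.059·78-0.0640) = 0.793
  Cl⁻ term: 0.01025·19.5^0.27·exp(0.036·78+0.049·10.8) = 0.6432
  r_corr = 0.793 + 0.6432 = 1.436 μm/a
  mass loss = 1.436 μm/a × 8.96 g/cm³ = 12.87 g·m⁻²·a⁻¹
Ordering by g·m⁻²·a⁻¹: copper (12.9) > zinc (10.1)

copper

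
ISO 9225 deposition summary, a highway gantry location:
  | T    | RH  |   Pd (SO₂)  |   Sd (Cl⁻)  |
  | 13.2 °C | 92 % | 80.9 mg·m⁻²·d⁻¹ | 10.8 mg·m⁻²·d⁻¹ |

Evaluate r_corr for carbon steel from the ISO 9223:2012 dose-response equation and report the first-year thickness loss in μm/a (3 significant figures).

r_corr = 108 μm/a

carbon steel: f(T) = -0.054·(T−10) [T>10 °C] = -0.1728
  SO₂ term: 1.77·80.9^0.52·exp(0.02·92-0.1728) = 92.08
  Sd branch = 0.102·Sd^0.62·e^(0.033·RH+0.04·T) = 15.75 μm/a
  r_corr = 92.08 + 15.75 = 107.8 μm/a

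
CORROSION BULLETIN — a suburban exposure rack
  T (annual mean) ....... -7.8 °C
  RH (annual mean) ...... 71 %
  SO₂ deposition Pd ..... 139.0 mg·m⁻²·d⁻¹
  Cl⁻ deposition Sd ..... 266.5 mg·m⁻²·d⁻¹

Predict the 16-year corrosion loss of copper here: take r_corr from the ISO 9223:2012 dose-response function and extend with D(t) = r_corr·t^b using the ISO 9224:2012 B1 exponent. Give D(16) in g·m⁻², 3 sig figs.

copper: T≤10 °C ⇒ hinge +0.126·(-7.8−10) = -2.2428
  sulphur-dioxide contribution → 0.1339 μm/a
  chloride contribution → 0.4071 μm/a
  ⇒ r_corr(copper) = 0.541 μm/a
Long-term exponent b (ISO 9224 Table 2, B1) = 0.667
  D(16) = 0.541 × 16^0.667 = 0.541 × 6.355 = 3.438 μm
  Mass loss = 3.438 μm × 8.96 g/cm³ = 30.81 g·m⁻²

D(16) = 30.8 g·m⁻²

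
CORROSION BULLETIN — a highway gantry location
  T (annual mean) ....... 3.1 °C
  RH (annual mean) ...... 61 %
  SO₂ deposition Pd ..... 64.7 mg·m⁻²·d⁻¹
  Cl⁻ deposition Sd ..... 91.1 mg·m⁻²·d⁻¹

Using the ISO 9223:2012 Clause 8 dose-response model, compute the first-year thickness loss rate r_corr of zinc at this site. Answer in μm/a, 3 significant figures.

r_corr = 1.51 μm/a

zinc: f(T) = +0.038·(T−10) [T≤10 °C] = -0.2622
  Pd branch = 0.0129·Pd^0.44·e^(0.046·RH+f) = 1.028 μm/a
  Cl⁻ term: 0.0175·91.1^0.57·exp(0.008·61+0.085·3.1) = 0.4857
  r_corr = 1.028 + 0.4857 = 1.514 μm/a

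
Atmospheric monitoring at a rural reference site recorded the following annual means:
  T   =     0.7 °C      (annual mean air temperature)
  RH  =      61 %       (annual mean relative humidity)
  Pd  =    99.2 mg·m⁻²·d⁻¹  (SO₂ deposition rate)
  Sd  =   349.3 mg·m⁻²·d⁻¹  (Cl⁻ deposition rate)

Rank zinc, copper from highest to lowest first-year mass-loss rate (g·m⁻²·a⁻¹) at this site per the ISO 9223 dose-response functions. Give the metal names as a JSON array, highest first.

zinc: T≤10 °C ⇒ hinge +0.038·(0.7−10) = -0.3534
  SO₂ term: 0.0129·99.2^0.44·exp(0.046·61-0.3534) = 1.133
  Sd branch = 0.0175·Sd^0.57·e^(0.008·RH+0.085·T) = 0.852 μm/a
  r_corr = 1.133 + 0.852 = 1.985 μm/a
  mass loss = 1.985 μm/a × 7.14 g/cm³ = 14.17 g·m⁻²·a⁻¹
copper: temperature factor f = +0.126·(-9.3) = -1.1718
  SO₂ term: 0.0053·99.2^0.26·exp(0.059·61-1.1718) = 0.1984
  Cl⁻ term: 0.01025·349.3^0.27·exp(0.036·61+0.049·0.7) = 0.4634
  sum: 0.1984 + 0.4634 → r_corr = 0.6618 μm/a
  mass loss = 0.6618 μm/a × 8.96 g/cm³ = 5.93 g·m⁻²·a⁻¹
Ordering by g·m⁻²·a⁻¹: zinc (14.2) > copper (5.93)

["zinc", "copper"]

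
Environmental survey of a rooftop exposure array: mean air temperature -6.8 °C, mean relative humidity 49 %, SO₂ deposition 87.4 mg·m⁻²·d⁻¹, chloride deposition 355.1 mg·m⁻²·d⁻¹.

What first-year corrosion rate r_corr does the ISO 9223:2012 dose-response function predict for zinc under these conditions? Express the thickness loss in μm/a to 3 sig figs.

zinc: T≤10 °C ⇒ hinge +0.038·(-6.8−10) = -0.6384
  SO₂ term: 0.0129·87.4^0.44·exp(0.046·49-0.6384) = 0.464
  Cl⁻ term: 0.0175·355.1^0.57·exp(0.008·49+0.085·-6.8) = 0.413
  r_corr = 0.464 + 0.413 = 0.877 μm/a

r_corr = 0.877 μm/a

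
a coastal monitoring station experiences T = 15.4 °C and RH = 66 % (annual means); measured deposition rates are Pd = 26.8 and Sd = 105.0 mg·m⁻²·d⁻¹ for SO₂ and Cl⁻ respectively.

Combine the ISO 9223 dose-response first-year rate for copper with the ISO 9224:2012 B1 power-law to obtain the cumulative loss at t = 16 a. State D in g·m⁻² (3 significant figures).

copper: T>10 °C ⇒ hinge -0.080·(15.4−10) = -0.4320
  SO₂ term: 0.0053·26.8^0.26·exp(0.059·66-0.4320) = 0.3973
  Cl⁻ term: 0.01025·105.0^0.27·exp(0.036·66+0.049·15.4) = 0.8242
  r_corr = 0.3973 + 0.8242 = 1.222 μm/a
ISO 9224: D(t) = r_corr · t^b with b = 0.667 (copper, B1)
  D(16) = 1.222 × 16^0.667 = 1.222 × 6.355 = 7.763 μm
  Mass loss = 7.763 μm × 8.96 g/cm³ = 69.56 g·m⁻²

D(16) = 69.6 g·m⁻²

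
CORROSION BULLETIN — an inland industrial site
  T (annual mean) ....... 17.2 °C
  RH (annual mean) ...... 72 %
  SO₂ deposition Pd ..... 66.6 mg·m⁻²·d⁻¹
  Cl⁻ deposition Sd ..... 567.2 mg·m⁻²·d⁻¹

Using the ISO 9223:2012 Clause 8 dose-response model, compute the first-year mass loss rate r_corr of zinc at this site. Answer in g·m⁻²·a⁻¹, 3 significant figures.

r_corr = 45.2 g·m⁻²·a⁻¹

zinc: temperature factor f = -0.071·(7.2) = -0.5112
  sulphur-dioxide contribution → 1.347 μm/a
  chloride contribution → 4.986 μm/a
  total first-year rate 6.333 μm/a
Convert to mass loss: 6.333 μm/a × 7.14 g/cm³ = 45.22 g·m⁻²·a⁻¹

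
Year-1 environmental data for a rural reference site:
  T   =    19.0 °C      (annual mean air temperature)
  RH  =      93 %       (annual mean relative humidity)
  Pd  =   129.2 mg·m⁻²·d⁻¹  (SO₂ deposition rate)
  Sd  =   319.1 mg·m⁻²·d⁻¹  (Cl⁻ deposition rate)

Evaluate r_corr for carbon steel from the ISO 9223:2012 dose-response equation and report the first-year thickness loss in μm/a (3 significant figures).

r_corr = 255 μm/a

carbon steel: temperature factor f = -0.054·(9.0) = -0.4860
  Pd branch = 1.77·Pd^0.52·e^(0.02·RH+f) = 87.61 μm/a
  Cl⁻ term: 0.102·319.1^0.62·exp(0.033·93+0.04·19.0) = 167.5
  sum: 87.61 + 167.5 → r_corr = 255.1 μm/a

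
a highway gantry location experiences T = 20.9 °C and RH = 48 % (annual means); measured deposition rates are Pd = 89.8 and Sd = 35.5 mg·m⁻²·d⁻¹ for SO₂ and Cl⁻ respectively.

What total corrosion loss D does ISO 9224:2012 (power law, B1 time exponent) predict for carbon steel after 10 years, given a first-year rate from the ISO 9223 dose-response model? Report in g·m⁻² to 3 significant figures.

carbon steel: T>10 °C ⇒ hinge -0.054·(20.9−10) = -0.5886
  SO₂ term: 1.77·89.8^0.52·exp(0.02·48-0.5886) = 26.61
  Sd branch = 0.102·Sd^0.62·e^(0.033·RH+0.04·T) = 10.49 μm/a
  sum: 26.61 + 10.49 → r_corr = 37.09 μm/a
ISO 9224: D(t) = r_corr · t^b with b = 0.523 (carbon steel, B1)
  D(10) = 37.09 × 10^0.523 = 37.09 × 3.334 = 123.7 μm
  Mass loss = 123.7 μm × 7.85 g/cm³ = 970.9 g·m⁻²

D(10) = 971 g·m⁻²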